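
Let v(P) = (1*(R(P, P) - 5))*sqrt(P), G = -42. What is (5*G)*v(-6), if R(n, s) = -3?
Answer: 1680*I*sqrt(6) ≈ 4115.1*I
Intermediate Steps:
v(P) = -8*sqrt(P) (v(P) = (1*(-3 - 5))*sqrt(P) = (1*(-8))*sqrt(P) = -8*sqrt(P))
(5*G)*v(-6) = (5*(-42))*(-8*I*sqrt(6)) = -(-1680)*I*sqrt(6) = 1680*I*sqrt(6)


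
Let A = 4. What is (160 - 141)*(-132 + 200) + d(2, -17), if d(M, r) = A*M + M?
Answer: 1302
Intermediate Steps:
d(M, r) = 5*M (d(M, r) = 4*M + M = 5*M)
(160 - 141)*(-132 + 200) + d(2, -17) = (160 - 141)*(-132 + 200) + 5*2 = 19*68 + 10 = 1292 + 10 = 1302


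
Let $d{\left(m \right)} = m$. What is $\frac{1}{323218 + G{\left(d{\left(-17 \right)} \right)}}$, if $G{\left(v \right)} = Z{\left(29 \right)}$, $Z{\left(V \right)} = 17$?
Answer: $\frac{1}{323235} \approx 3.0937 \cdot 10^{-6}$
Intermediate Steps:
$G{\left(v \right)} = 17$
$\frac{1}{323218 + G{\left(d{\left(-17 \right)} \right)}} = \frac{1}{323218 + 17} = \frac{1}{323235}$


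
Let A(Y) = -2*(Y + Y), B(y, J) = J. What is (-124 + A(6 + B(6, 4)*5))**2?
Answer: 51984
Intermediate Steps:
A(Y) = -4*Y
(-124 + A(6 + B(6, 4)*5))**2 = (-124 - 4*(6 + 4*5))**2 = (-124 - 4*(6 + 20))**2 = (-124 - 4*26)**2 = (-124 - 104)**2 = (-228)**2 = 51984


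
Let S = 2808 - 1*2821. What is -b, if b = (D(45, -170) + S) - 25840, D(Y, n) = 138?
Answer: 25715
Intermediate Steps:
S = -13 (S = 2808 - 2821 = -13)
b = -25715 (b = (138 - 13) - 25840 = 125 - 25840 = -25715)
-b = -1*(-25715) = 25715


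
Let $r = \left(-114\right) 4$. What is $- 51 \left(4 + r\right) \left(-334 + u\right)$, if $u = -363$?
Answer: $-16067244$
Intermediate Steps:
$r = -456$
$- 51 \left(4 + r\right) \left(-334 + u\right) = - 51 \left(4 - 456\right) \left(-334 - 363\right) = - 51 \left(\left(-452\right) \left(-697\right)\right) = \left(-51\right) 315044 = -16067244$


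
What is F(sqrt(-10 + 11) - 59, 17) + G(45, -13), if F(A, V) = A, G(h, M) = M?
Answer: -71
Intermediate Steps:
F(sqrt(-10 + 11) - 59, 17) + G(45, -13) = (sqrt(-10 + 11) - 59) - 13 = (sqrt(1) - 59) - 13 = (1 - 59) - 13 = -58 - 13 = -71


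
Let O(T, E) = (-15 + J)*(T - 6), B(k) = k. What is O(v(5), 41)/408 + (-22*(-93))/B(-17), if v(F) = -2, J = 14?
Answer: -361/3 ≈ -120.33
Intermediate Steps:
O(T, E) = 6 - T (O(T, E) = (-15 + 14)*(T - 6) = -(-6 + T) = 6 - T)
O(v(5), 41)/408 + (-22*(-93))/B(-17) = (6 - 1*(-2))/408 - 22*(-93)/(-17) = (6 + 2)*(1/408) + 2046*(-1/17) = 8*(1/408) - 2046/17 = 1/51 - 2046/17 = -361/3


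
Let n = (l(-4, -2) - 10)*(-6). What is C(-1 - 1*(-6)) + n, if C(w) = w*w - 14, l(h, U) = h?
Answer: 95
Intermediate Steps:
n = 84 (n = (-4 - 10)*(-6) = -14*(-6) = 84)
C(w) = -14 + w² (C(w) = w² - 14 = -14 + w²)
C(-1 - 1*(-6)) + n = (-14 + (-1 - 1*(-6))²) + 84 = (-14 + (-1 + 6)²) + 84 = (-14 + 5²) + 84 = (-14 + 25) + 84 = 11 + 84 = 95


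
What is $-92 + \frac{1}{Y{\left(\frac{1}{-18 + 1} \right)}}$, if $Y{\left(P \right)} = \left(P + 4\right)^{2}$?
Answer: $- \frac{412699}{4489} \approx -91.936$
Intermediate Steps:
$Y{\left(P \right)} = \left(4 + P\right)^{2}$
$-92 + \frac{1}{Y{\left(\frac{1}{-18 + 1} \right)}} = -92 + \frac{1}{\left(4 + \frac{1}{-18 + 1}\right)^{2}} = -92 + \frac{1}{\left(4 + \frac{1}{-17}\right)^{2}} = -92 + \frac{1}{\left(4 - \frac{1}{17}\right)^{2}} = -92 + \frac{1}{\left(\frac{67}{17}\right)^{2}} = -92 + \frac{1}{\frac{4489}{289}} = -92 + \frac{289}{4489} = - \frac{412699}{4489}$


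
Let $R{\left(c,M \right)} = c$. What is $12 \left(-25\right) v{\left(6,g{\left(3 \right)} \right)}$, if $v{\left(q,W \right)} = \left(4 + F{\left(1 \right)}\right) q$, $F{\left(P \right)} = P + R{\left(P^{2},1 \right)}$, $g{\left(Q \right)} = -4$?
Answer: $-10800$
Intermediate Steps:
$F{\left(P \right)} = P + P^{2}$
$v{\left(q,W \right)} = 6 q$ ($v{\left(q,W \right)} = \left(4 + 1 \left(1 + 1\right)\right) q = \left(4 + 1 \cdot 2\right) q = \left(4 + 2\right) q = 6 q$)
$12 \left(-25\right) v{\left(6,g{\left(3 \right)} \right)} = 12 \left(-25\right) 6 \cdot 6 = \left(-300\right) 36 = -10800$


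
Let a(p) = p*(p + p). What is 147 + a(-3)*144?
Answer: 2739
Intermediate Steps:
a(p) = 2*p² (a(p) = p*(2*p) = 2*p²)
147 + a(-3)*144 = 147 + (2*(-3)²)*144 = 147 + (2*9)*144 = 147 + 18*144 = 147 + 2592 = 2739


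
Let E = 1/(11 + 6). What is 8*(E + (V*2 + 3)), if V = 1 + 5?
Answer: 2048/17 ≈ 120.47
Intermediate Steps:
V = 6
E = 1/17 ≈ 0.058824
8*(E + (V*2 + 3)) = 8*(1/17 + (6*2 + 3)) = 8*(1/17 + (12 + 3)) = 8*(1/17 + 15) = 8*(256/17) = 2048/17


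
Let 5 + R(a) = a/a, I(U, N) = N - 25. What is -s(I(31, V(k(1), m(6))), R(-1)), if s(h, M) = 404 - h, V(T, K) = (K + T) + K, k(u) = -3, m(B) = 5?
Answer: -422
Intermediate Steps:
V(T, K) = T + 2*K
I(U, N) = -25 + N
R(a) = -4 (R(a) = -5 + a/a = -5 + 1 = -4)
-s(I(31, V(k(1), m(6))), R(-1)) = -(404 - (-25 + (-3 + 2*5))) = -(404 - (-25 + (-3 + 10))) = -(404 - (-25 + 7)) = -(404 - 1*(-18)) = -(404 + 18) = -1*422 = -422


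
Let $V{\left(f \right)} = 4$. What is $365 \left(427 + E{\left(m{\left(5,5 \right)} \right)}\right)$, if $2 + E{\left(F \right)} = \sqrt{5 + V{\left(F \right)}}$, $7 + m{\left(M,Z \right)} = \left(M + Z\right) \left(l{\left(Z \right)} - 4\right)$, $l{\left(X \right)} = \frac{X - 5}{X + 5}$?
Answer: $156220$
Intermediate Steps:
$l{\left(X \right)} = \frac{-5 + X}{5 + X}$
$m{\left(M,Z \right)} = -7 + \left(-4 + \frac{-5 + Z}{5 + Z}\right) \left(M + Z\right)$ ($m{\left(M,Z \right)} = -7 + \left(M + Z\right) \left(\frac{-5 + Z}{5 + Z} - 4\right) = -7 + \left(M + Z\right) \left(-4 + \frac{-5 + Z}{5 + Z}\right) = -7 + \left(-4 + \frac{-5 + Z}{5 + Z}\right) \left(M + Z\right)$)
$E{\left(F \right)} = 1$ ($E{\left(F \right)} = -2 + \sqrt{5 + 4} = -2 + \sqrt{9} = -2 + 3 = 1$)
$365 \left(427 + E{\left(m{\left(5,5 \right)} \right)}\right) = 365 \left(427 + 1\right) = 365 \cdot 428 = 156220$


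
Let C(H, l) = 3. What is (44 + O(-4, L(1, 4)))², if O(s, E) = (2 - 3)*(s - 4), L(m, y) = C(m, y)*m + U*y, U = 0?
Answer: 2704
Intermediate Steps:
L(m, y) = 3*m (L(m, y) = 3*m + 0*y = 3*m + 0 = 3*m)
O(s, E) = 4 - s (O(s, E) = -(-4 + s) = 4 - s)
(44 + O(-4, L(1, 4)))² = (44 + (4 - 1*(-4)))² = (44 + (4 + 4))² = (44 + 8)² = 52² = 2704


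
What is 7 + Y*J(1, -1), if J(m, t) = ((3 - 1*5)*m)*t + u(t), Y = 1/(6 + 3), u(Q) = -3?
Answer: 62/9 ≈ 6.8889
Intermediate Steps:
Y = 1/9 ≈ 0.11111
J(m, t) = -3 - 2*m*t (J(m, t) = ((3 - 1*5)*m)*t - 3 = ((3 - 5)*m)*t - 3 = (-2*m)*t - 3 = -2*m*t - 3 = -3 - 2*m*t)
7 + Y*J(1, -1) = 7 + (-3 - 2*1*(-1))/9 = 7 + (-3 + 2)/9 = 7 + (1/9)*(-1) = 7 - 1/9 = 62/9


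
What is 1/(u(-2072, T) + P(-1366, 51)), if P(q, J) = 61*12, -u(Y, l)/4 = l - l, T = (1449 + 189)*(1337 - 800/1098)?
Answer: 1/732 ≈ 0.0013661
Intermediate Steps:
T = 133517566/61 (T = 1638*(1337 - 800*1/1098) = 1638*(1337 - 400/549) = 1638*(733613/549) = 133517566/61 ≈ 2.1888e+6)
u(Y, l) = 0 (u(Y, l) = -4*(l - l) = -4*0 = 0)
P(q, J) = 732
1/(u(-2072, T) + P(-1366, 51)) = 1/(0 + 732) = 1/732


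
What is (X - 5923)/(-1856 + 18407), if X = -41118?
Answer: -47041/16551 ≈ -2.8422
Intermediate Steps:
(X - 5923)/(-1856 + 18407) = (-41118 - 5923)/(-1856 + 18407) = -47041/16551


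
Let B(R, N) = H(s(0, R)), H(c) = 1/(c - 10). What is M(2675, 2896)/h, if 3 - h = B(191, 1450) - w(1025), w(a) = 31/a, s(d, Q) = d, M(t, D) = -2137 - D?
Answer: -10317650/6417 ≈ -1607.9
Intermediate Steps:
H(c) = 1/(-10 + c)
B(R, N) = -⅒ (B(R, N) = 1/(-10 + 0) = 1/(-10) = -⅒)
h = 6417/2050 (h = 3 - (-⅒ - 31/1025) = 3 - 1*(-267/2050) = 3 + 267/2050 = 6417/2050 ≈ 3.1302)
M(2675, 2896)/h = (-2137 - 1*2896)/(6417/2050) = (-2137 - 2896)*(2050/6417) = -5033*2050/6417 = -10317650/6417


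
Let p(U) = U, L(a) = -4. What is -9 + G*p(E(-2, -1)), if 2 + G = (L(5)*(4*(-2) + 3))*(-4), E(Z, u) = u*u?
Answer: -91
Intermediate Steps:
E(Z, u) = u²
G = -82 (G = -2 - 4*(4*(-2) + 3)*(-4) = -2 - 4*(-8 + 3)*(-4) = -2 - 4*(-5)*(-4) = -2 + 20*(-4) = -2 - 80 = -82)
-9 + G*p(E(-2, -1)) = -9 - 82*(-1)² = -9 - 82*1 = -9 - 82 = -91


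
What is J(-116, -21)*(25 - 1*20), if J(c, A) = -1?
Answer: -5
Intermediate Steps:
J(-116, -21)*(25 - 1*20) = -(25 - 1*20) = -(25 - 20) = -1*5 = -5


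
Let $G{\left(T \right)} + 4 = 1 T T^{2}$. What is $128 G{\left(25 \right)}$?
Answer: $1999488$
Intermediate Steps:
$G{\left(T \right)} = -4 + T^{3}$ ($G{\left(T \right)} = -4 + 1 T T^{2} = -4 + T T^{2} = -4 + T^{3}$)
$128 G{\left(25 \right)} = 128 \left(-4 + 25^{3}\right) = 128 \left(-4 + 15625\right) = 128 \cdot 15621 = 1999488$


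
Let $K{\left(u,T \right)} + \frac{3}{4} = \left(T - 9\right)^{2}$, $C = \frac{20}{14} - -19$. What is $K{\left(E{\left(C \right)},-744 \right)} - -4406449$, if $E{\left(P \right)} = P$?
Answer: $\frac{19893829}{4} \approx 4.9735 \cdot 10^{6}$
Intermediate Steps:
$C = \frac{143}{7}$ ($C = 20 \cdot \frac{1}{14} + 19 = \frac{10}{7} + 19 = \frac{143}{7} \approx 20.429$)
$K{\left(u,T \right)} = - \frac{3}{4} + \left(-9 + T\right)^{2}$ ($K{\left(u,T \right)} = - \frac{3}{4} + \left(T - 9\right)^{2} = - \frac{3}{4} + \left(-9 + T\right)^{2}$)
$K{\left(E{\left(C \right)},-744 \right)} - -4406449 = \left(- \frac{3}{4} + \left(-9 - 744\right)^{2}\right) - -4406449 = \left(- \frac{3}{4} + \left(-753\right)^{2}\right) + 4406449 = \left(- \frac{3}{4} + 567009\right) + 4406449 = \frac{2268033}{4} + 4406449 = \frac{19893829}{4}$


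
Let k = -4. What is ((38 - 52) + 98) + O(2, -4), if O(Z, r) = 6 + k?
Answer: 86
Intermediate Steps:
O(Z, r) = 2 (O(Z, r) = 6 - 4 = 2)
((38 - 52) + 98) + O(2, -4) = ((38 - 52) + 98) + 2 = (-14 + 98) + 2 = 84 + 2 = 86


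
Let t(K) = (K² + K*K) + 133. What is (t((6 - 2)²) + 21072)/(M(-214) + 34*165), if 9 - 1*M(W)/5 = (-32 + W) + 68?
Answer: 21717/6545 ≈ 3.3181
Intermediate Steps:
M(W) = -135 - 5*W (M(W) = 45 - 5*((-32 + W) + 68) = 45 - 5*(36 + W) = 45 + (-180 - 5*W) = -135 - 5*W)
t(K) = 133 + 2*K² (t(K) = (K² + K²) + 133 = 2*K² + 133 = 133 + 2*K²)
(t((6 - 2)²) + 21072)/(M(-214) + 34*165) = ((133 + 2*((6 - 2)²)²) + 21072)/((-135 - 5*(-214)) + 34*165) = ((133 + 2*(4²)²) + 21072)/((-135 + 1070) + 5610) = ((133 + 2*16²) + 21072)/(935 + 5610) = ((133 + 2*256) + 21072)/6545 = ((133 + 512) + 21072)*(1/6545) = (645 + 21072)*(1/6545) = 21717*(1/6545) = 21717/6545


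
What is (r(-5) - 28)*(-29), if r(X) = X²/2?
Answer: 899/2 ≈ 449.50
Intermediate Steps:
r(X) = X²/2 (r(X) = X²*(½) = X²/2)
(r(-5) - 28)*(-29) = ((½)*(-5)² - 28)*(-29) = ((½)*25 - 28)*(-29) = (25/2 - 28)*(-29) = -31/2*(-29) = 899/2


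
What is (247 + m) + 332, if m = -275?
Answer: 304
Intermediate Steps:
(247 + m) + 332 = (247 - 275) + 332 = -28 + 332 = 304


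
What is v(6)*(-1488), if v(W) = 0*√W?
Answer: 0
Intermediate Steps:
v(W) = 0
v(6)*(-1488) = 0*(-1488) = 0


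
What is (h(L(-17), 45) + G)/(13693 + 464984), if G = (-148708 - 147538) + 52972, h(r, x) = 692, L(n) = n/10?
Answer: -242582/478677 ≈ -0.50678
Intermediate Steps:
L(n) = n/10 (L(n) = n*(⅒) = n/10)
G = -243274 (G = -296246 + 52972 = -243274)
(h(L(-17), 45) + G)/(13693 + 464984) = (692 - 243274)/(13693 + 464984) = -242582/478677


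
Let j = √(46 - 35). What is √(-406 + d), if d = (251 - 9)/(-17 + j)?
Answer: √(-7144 + 406*√11)/√(17 - √11) ≈ 20.584*I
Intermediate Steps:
j = √11 ≈ 3.3166
d = 242/(-17 + √11) (d = (251 - 9)/(-17 + √11) = 242/(-17 + √11) ≈ -17.686)
√(-406 + d) = √(-406 + (-2057/139 - 121*√11/139)) = √(-58491/139 - 121*√11/139)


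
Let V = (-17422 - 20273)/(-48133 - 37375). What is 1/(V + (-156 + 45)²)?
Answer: 85508/1053581763 ≈ 8.1159e-5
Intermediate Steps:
V = 37695/85508 (V = -37695/(-85508) = -37695*(-1/85508) = 37695/85508 ≈ 0.44084)
1/(V + (-156 + 45)²) = 1/(37695/85508 + (-156 + 45)²) = 1/(37695/85508 + (-111)²) = 1/(37695/85508 + 12321) = 1/(1053581763/85508) = 85508/1053581763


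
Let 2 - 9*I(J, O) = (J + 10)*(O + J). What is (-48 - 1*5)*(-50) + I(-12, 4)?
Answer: 23836/9 ≈ 2648.4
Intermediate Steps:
I(J, O) = 2/9 - (10 + J)*(J + O)/9 (I(J, O) = 2/9 - (J + 10)*(O + J)/9 = 2/9 - (10 + J)*(J + O)/9)
(-48 - 1*5)*(-50) + I(-12, 4) = (-48 - 1*5)*(-50) + (2/9 - 10/9*(-12) - 10/9*4 - ⅑*(-12)² - ⅑*(-12)*4) = (-48 - 5)*(-50) + (2/9 + 40/3 - 40/9 - ⅑*144 + 16/3) = -53*(-50) + (2/9 + 40/3 - 40/9 - 16 + 16/3) = 2650 - 14/9 = 23836/9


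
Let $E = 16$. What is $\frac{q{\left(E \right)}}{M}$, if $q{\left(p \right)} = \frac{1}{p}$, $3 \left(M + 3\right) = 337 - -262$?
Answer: $\frac{3}{9440} \approx 0.0003178$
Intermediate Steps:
$M = \frac{590}{3}$ ($M = -3 + \frac{337 - -262}{3} = -3 + \frac{337 + 262}{3} = -3 + \frac{1}{3} \cdot 599 = -3 + \frac{599}{3} = \frac{590}{3} \approx 196.67$)
$\frac{q{\left(E \right)}}{M} = \frac{1}{16 \cdot \frac{590}{3}} = \frac{1}{16} \cdot \frac{3}{590} = \frac{3}{9440}$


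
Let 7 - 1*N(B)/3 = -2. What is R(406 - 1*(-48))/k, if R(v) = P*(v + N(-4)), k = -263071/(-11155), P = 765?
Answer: 4104649575/263071 ≈ 15603.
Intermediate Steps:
N(B) = 27 (N(B) = 21 - 3*(-2) = 21 + 6 = 27)
k = 263071/11155 (k = -263071*(-1/11155) = 263071/11155 ≈ 23.583)
R(v) = 20655 + 765*v (R(v) = 765*(v + 27) = 765*(27 + v) = 20655 + 765*v)
R(406 - 1*(-48))/k = (20655 + 765*(406 - 1*(-48)))/(263071/11155) = (20655 + 765*(406 + 48))*(11155/263071) = (20655 + 765*454)*(11155/263071) = (20655 + 347310)*(11155/263071) = 367965*(11155/263071) = 4104649575/263071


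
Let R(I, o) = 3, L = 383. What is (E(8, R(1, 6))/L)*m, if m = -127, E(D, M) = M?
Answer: -381/383 ≈ -0.99478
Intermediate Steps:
(E(8, R(1, 6))/L)*m = (3/383)*(-127) = -381/383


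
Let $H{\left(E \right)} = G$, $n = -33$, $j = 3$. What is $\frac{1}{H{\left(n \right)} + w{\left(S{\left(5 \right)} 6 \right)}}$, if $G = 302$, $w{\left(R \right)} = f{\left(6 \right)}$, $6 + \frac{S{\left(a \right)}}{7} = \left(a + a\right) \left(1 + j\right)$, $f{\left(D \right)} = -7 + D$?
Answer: $\frac{1}{301} \approx 0.0033223$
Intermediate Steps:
$S{\left(a \right)} = -42 + 56 a$ ($S{\left(a \right)} = -42 + 7 \left(a + a\right) \left(1 + 3\right) = -42 + 7 \cdot 2 a 4 = -42 + 7 \cdot 8 a = -42 + 56 a$)
$w{\left(R \right)} = -1$ ($w{\left(R \right)} = -7 + 6 = -1$)
$H{\left(E \right)} = 302$
$\frac{1}{H{\left(n \right)} + w{\left(S{\left(5 \right)} 6 \right)}} = \frac{1}{302 - 1} = \frac{1}{301}$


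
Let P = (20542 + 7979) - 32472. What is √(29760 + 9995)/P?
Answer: -√39755/3951 ≈ -0.050465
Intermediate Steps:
P = -3951 (P = 28521 - 32472 = -3951)
√(29760 + 9995)/P = √(29760 + 9995)/(-3951) = √39755*(-1/3951) = -√39755/3951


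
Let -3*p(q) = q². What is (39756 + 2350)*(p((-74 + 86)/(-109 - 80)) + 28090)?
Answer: 14083093355084/11907 ≈ 1.1828e+9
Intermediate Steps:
p(q) = -q²/3
(39756 + 2350)*(p((-74 + 86)/(-109 - 80)) + 28090) = (39756 + 2350)*(-(-74 + 86)²/(-109 - 80)²/3 + 28090) = 42106*(-(12/(-189))²/3 + 28090) = 42106*(-(12*(-1/189))²/3 + 28090) = 42106*(-(-4/63)²/3 + 28090) = 42106*(-⅓*16/3969 + 28090) = 42106*(-16/11907 + 28090) = 42106*(334467614/11907) = 14083093355084/11907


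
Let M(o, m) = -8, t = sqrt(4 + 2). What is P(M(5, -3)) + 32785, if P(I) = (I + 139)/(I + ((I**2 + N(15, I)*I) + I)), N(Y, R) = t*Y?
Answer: 57439189/1752 - 655*sqrt(6)/3504 ≈ 32785.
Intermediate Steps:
t = sqrt(6) ≈ 2.4495
N(Y, R) = Y*sqrt(6) (N(Y, R) = sqrt(6)*Y = Y*sqrt(6))
P(I) = (139 + I)/(I**2 + 2*I + 15*I*sqrt(6)) (P(I) = (I + 139)/(I + ((I**2 + (15*sqrt(6))*I) + I)) = (139 + I)/(I + ((I**2 + 15*I*sqrt(6)) + I)) = (139 + I)/(I + (I + I**2 + 15*I*sqrt(6))) = (139 + I)/(I**2 + 2*I + 15*I*sqrt(6)))
P(M(5, -3)) + 32785 = (139 - 8)/((-8)*(2 - 8 + 15*sqrt(6))) + 32785 = -1/8*131/(-6 + 15*sqrt(6)) + 32785 = -131/(8*(-6 + 15*sqrt(6))) + 32785 = 32785 - 131/(8*(-6 + 15*sqrt(6)))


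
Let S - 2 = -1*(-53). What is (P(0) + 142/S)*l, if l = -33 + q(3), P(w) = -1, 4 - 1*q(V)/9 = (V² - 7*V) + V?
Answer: 7308/55 ≈ 132.87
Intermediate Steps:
q(V) = 36 - 9*V² + 54*V (q(V) = 36 - 9*((V² - 7*V) + V) = 36 - 9*(V² - 6*V) = 36 + (-9*V² + 54*V) = 36 - 9*V² + 54*V)
S = 55 (S = 2 - 1*(-53) = 2 + 53 = 55)
l = 84 (l = -33 + (36 - 9*3² + 54*3) = -33 + (36 - 9*9 + 162) = -33 + (36 - 81 + 162) = -33 + 117 = 84)
(P(0) + 142/S)*l = (-1 + 142/55)*84 = (87/55)*84 = 7308/55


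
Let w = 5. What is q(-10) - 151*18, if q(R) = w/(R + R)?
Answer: -10873/4 ≈ -2718.3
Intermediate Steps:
q(R) = 5/(2*R) (q(R) = 5/(R + R) = 5/((2*R)) = 5*(1/(2*R)) = 5/(2*R))
q(-10) - 151*18 = (5/2)/(-10) - 151*18 = (5/2)*(-⅒) - 2718 = -¼ - 2718 = -10873/4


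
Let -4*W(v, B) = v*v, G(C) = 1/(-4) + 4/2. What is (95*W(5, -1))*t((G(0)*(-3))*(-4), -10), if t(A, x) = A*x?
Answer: 249375/2 ≈ 1.2469e+5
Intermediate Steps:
G(C) = 7/4 (G(C) = 1*(-1/4) + 4*(1/2) = -1/4 + 2 = 7/4)
W(v, B) = -v**2/4 (W(v, B) = -v*v/4 = -v**2/4)
(95*W(5, -1))*t((G(0)*(-3))*(-4), -10) = (95*(-1/4*5**2))*((((7/4)*(-3))*(-4))*(-10)) = (95*(-1/4*25))*(-21/4*(-4)*(-10)) = (95*(-25/4))*(21*(-10)) = -2375/4*(-210) = 249375/2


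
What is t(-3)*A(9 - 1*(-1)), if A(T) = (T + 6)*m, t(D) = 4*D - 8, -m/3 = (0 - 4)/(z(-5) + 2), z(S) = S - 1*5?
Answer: 480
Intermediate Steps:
z(S) = -5 + S (z(S) = S - 5 = -5 + S)
m = -3/2 (m = -3*(0 - 4)/((-5 - 5) + 2) = -(-12)/(-10 + 2) = -(-12)/(-8) = -(-12)*(-1)/8 = -3*½ = -3/2 ≈ -1.5000)
t(D) = -8 + 4*D
A(T) = -9 - 3*T/2 (A(T) = (T + 6)*(-3/2) = (6 + T)*(-3/2) = -9 - 3*T/2)
t(-3)*A(9 - 1*(-1)) = (-8 + 4*(-3))*(-9 - 3*(9 - 1*(-1))/2) = (-8 - 12)*(-9 - 3*(9 + 1)/2) = -20*(-9 - 3/2*10) = -20*(-9 - 15) = -20*(-24) = 480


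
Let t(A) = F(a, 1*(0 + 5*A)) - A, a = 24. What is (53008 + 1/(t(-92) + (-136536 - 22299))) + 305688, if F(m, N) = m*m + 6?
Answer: 56731718055/158161 ≈ 3.5870e+5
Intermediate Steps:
F(m, N) = 6 + m² (F(m, N) = m² + 6 = 6 + m²)
t(A) = 582 - A (t(A) = (6 + 24²) - A = (6 + 576) - A = 582 - A)
(53008 + 1/(t(-92) + (-136536 - 22299))) + 305688 = (53008 + 1/((582 - 1*(-92)) + (-136536 - 22299))) + 305688 = (53008 + 1/((582 + 92) - 158835)) + 305688 = (53008 + 1/(674 - 158835)) + 305688 = (53008 + 1/(-158161)) + 305688 = (53008 - 1/158161) + 305688 = 8383798287/158161 + 305688 = 56731718055/158161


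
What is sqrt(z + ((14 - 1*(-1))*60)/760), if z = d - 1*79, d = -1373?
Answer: I*sqrt(2094978)/38 ≈ 38.09*I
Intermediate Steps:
z = -1452 (z = -1373 - 1*79 = -1373 - 79 = -1452)
sqrt(z + ((14 - 1*(-1))*60)/760) = sqrt(-1452 + ((14 - 1*(-1))*60)/760) = sqrt(-1452 + ((14 + 1)*60)*(1/760)) = sqrt(-1452 + (15*60)*(1/760)) = sqrt(-1452 + 900*(1/760)) = sqrt(-1452 + 45/38) = sqrt(-55131/38) = I*sqrt(2094978)/38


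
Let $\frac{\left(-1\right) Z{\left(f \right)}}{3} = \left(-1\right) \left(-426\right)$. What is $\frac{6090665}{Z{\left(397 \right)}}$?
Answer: $- \frac{6090665}{1278} \approx -4765.8$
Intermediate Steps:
$Z{\left(f \right)} = -1278$ ($Z{\left(f \right)} = - 3 \left(\left(-1\right) \left(-426\right)\right) = \left(-3\right) 426 = -1278$)
$\frac{6090665}{Z{\left(397 \right)}} = \frac{6090665}{-1278} = 6090665 \left(- \frac{1}{1278}\right) = - \frac{6090665}{1278}$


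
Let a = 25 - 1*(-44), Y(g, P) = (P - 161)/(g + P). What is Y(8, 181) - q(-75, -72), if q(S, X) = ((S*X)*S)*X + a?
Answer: -5511253021/189 ≈ -2.9160e+7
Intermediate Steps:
Y(g, P) = (-161 + P)/(P + g)
a = 69 (a = 25 + 44 = 69)
q(S, X) = 69 + S²*X² (q(S, X) = ((S*X)*S)*X + 69 = (X*S²)*X + 69 = S²*X² + 69 = 69 + S²*X²)
Y(8, 181) - q(-75, -72) = (-161 + 181)/(181 + 8) - (69 + (-75)²*(-72)²) = 20/189 - (69 + 5625*5184) = (1/189)*20 - (69 + 29160000) = 20/189 - 1*29160069 = 20/189 - 29160069 = -5511253021/189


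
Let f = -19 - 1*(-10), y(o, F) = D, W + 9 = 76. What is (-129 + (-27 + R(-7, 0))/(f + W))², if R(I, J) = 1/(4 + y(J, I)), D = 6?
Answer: 5638357921/336400 ≈ 16761.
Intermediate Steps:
W = 67 (W = -9 + 76 = 67)
y(o, F) = 6
f = -9 (f = -19 + 10 = -9)
R(I, J) = ⅒ (R(I, J) = 1/(4 + 6) = 1/10 = ⅒)
(-129 + (-27 + R(-7, 0))/(f + W))² = (-129 + (-27 + ⅒)/(-9 + 67))² = (-129 - 269/10/58)² = (-129 - 269/10*1/58)² = (-129 - 269/580)² = (-75089/580)² = 5638357921/336400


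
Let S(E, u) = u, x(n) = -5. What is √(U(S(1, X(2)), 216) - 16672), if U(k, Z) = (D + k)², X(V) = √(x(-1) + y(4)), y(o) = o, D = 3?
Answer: √(-16664 + 6*I) ≈ 0.023 + 129.09*I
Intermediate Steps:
X(V) = I (X(V) = √(-5 + 4) = √(-1) = I)
U(k, Z) = (3 + k)²
√(U(S(1, X(2)), 216) - 16672) = √((3 + I)² - 16672) = √(-16672 + (3 + I)²)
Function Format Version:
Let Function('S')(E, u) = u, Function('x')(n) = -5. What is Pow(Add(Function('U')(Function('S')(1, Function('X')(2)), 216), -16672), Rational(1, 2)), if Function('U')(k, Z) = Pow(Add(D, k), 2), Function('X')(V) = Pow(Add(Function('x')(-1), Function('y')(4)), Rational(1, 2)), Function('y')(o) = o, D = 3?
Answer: Pow(Add(-16664, Mul(6, I)), Rational(1, 2)) ≈ Add(0.023, Mul(129.09, I))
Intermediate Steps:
Function('X')(V) = I (Function('X')(V) = Pow(Add(-5, 4), Rational(1, 2)) = Pow(-1, Rational(1, 2)) = I)
Function('U')(k, Z) = Pow(Add(3, k), 2)
Pow(Add(Function('U')(Function('S')(1, Function('X')(2)), 216), -16672), Rational(1, 2)) = Pow(Add(Pow(Add(3, I), 2), -16672), Rational(1, 2)) = Pow(Add(-16672, Pow(Add(3, I), 2)), Rational(1, 2))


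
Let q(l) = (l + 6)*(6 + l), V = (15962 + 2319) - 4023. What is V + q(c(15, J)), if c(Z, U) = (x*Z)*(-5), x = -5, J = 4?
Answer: 159419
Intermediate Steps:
c(Z, U) = 25*Z (c(Z, U) = -5*Z*(-5) = 25*Z)
V = 14258 (V = 18281 - 4023 = 14258)
q(l) = (6 + l)**2 (q(l) = (6 + l)*(6 + l) = (6 + l)**2)
V + q(c(15, J)) = 14258 + (6 + 25*15)**2 = 14258 + (6 + 375)**2 = 14258 + 381**2 = 14258 + 145161 = 159419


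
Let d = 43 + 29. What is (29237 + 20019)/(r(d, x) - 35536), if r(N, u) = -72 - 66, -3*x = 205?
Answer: -24628/17837 ≈ -1.3807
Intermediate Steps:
x = -205/3 (x = -⅓*205 = -205/3 ≈ -68.333)
d = 72
r(N, u) = -138
(29237 + 20019)/(r(d, x) - 35536) = (29237 + 20019)/(-138 - 35536) = 49256/(-35674) = 49256*(-1/35674) = -24628/17837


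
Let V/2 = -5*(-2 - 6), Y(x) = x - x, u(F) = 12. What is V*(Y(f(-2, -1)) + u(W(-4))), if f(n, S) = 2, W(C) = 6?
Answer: 960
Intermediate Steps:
Y(x) = 0
V = 80 (V = 2*(-5*(-2 - 6)) = 2*(-5*(-8)) = 2*40 = 80)
V*(Y(f(-2, -1)) + u(W(-4))) = 80*(0 + 12) = 80*12 = 960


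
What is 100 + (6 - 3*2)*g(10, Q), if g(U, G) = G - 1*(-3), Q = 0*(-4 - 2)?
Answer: 100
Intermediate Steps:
Q = 0 (Q = 0*(-6) = 0)
g(U, G) = 3 + G (g(U, G) = G + 3 = 3 + G)
100 + (6 - 3*2)*g(10, Q) = 100 + (6 - 3*2)*(3 + 0) = 100 + (6 - 6)*3 = 100 + 0*3 = 100 + 0 = 100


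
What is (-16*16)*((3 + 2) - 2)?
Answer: -768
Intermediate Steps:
(-16*16)*((3 + 2) - 2) = -256*(5 - 2) = -256*3 = -768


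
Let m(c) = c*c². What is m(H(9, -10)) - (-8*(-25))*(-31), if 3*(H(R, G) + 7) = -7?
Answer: 145448/27 ≈ 5387.0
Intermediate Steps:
H(R, G) = -28/3 (H(R, G) = -7 + (⅓)*(-7) = -7 - 7/3 = -28/3)
m(c) = c³
m(H(9, -10)) - (-8*(-25))*(-31) = (-28/3)³ - (-8*(-25))*(-31) = -21952/27 - 200*(-31) = -21952/27 - 1*(-6200) = -21952/27 + 6200 = 145448/27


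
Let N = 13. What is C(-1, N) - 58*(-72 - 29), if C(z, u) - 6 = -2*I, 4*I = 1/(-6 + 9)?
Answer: 35183/6 ≈ 5863.8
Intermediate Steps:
I = 1/12 (I = 1/(4*(-6 + 9)) = (1/4)/3 = (1/4)*(1/3) = 1/12 ≈ 0.083333)
C(z, u) = 35/6 (C(z, u) = 6 - 2*1/12 = 6 - 1/6 = 35/6)
C(-1, N) - 58*(-72 - 29) = 35/6 - 58*(-72 - 29) = 35/6 - 58*(-101) = 35/6 + 5858 = 35183/6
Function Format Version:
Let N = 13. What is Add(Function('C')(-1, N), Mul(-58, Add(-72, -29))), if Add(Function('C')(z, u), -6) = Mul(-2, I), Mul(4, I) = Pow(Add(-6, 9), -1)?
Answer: Rational(35183, 6) ≈ 5863.8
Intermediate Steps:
I = Rational(1, 12) (I = Mul(Rational(1, 4), Pow(Add(-6, 9), -1)) = Mul(Rational(1, 4), Pow(3, -1)) = Mul(Rational(1, 4), Rational(1, 3)) = Rational(1, 12) ≈ 0.083333)
Function('C')(z, u) = Rational(35, 6) (Function('C')(z, u) = Add(6, Mul(-2, Rational(1, 12))) = Add(6, Rational(-1, 6)) = Rational(35, 6))
Add(Function('C')(-1, N), Mul(-58, Add(-72, -29))) = Add(Rational(35, 6), Mul(-58, Add(-72, -29))) = Add(Rational(35, 6), Mul(-58, -101)) = Add(Rational(35, 6), 5858) = Rational(35183, 6)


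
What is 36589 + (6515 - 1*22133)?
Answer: 20971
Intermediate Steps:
36589 + (6515 - 1*22133) = 36589 + (6515 - 22133) = 36589 - 15618 = 20971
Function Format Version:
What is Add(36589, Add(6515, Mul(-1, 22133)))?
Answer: 20971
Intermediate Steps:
Add(36589, Add(6515, Mul(-1, 22133))) = Add(36589, Add(6515, -22133)) = Add(36589, -15618) = 20971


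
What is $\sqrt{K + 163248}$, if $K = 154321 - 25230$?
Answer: $\sqrt{292339} \approx 540.68$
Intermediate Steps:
$K = 129091$
$\sqrt{K + 163248} = \sqrt{129091 + 163248} = \sqrt{292339}$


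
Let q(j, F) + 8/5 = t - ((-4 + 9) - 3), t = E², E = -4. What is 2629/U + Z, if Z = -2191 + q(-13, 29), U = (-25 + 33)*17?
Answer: -1468303/680 ≈ -2159.3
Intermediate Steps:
U = 136 (U = 8*17 = 136)
t = 16 (t = (-4)² = 16)
q(j, F) = 62/5 (q(j, F) = -8/5 + (16 - ((-4 + 9) - 3)) = -8/5 + (16 - (5 - 3)) = -8/5 + (16 - 1*2) = -8/5 + (16 - 2) = -8/5 + 14 = 62/5)
Z = -10893/5 (Z = -2191 + 62/5 = -10893/5 ≈ -2178.6)
2629/U + Z = 2629/136 - 10893/5 = -1468303/680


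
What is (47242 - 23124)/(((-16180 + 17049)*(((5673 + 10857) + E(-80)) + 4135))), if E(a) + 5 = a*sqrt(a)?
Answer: 12456947/9284126610 + 96472*I*sqrt(5)/4642063305 ≈ 0.0013417 + 4.647e-5*I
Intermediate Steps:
E(a) = -5 + a**(3/2) (E(a) = -5 + a*sqrt(a) = -5 + a**(3/2))
(47242 - 23124)/(((-16180 + 17049)*(((5673 + 10857) + E(-80)) + 4135))) = (47242 - 23124)/(((-16180 + 17049)*(((5673 + 10857) + (-5 + (-80)**(3/2))) + 4135))) = 24118/((869*((16530 + (-5 - 320*I*sqrt(5))) + 4135))) = 24118/((869*((16525 - 320*I*sqrt(5)) + 4135))) = 24118/((869*(20660 - 320*I*sqrt(5)))) = 24118/(17953540 - 278080*I*sqrt(5))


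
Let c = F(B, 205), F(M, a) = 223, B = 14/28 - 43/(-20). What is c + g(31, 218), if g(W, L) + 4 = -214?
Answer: 5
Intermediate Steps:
g(W, L) = -218 (g(W, L) = -4 - 214 = -218)
B = 53/20 (B = 14*(1/28) - 43*(-1/20) = ½ + 43/20 = 53/20 ≈ 2.6500)
c = 223
c + g(31, 218) = 223 - 218 = 5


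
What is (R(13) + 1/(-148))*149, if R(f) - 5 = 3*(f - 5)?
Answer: 639359/148 ≈ 4320.0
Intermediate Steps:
R(f) = -10 + 3*f (R(f) = 5 + 3*(f - 5) = 5 + 3*(-5 + f) = 5 + (-15 + 3*f) = -10 + 3*f)
(R(13) + 1/(-148))*149 = ((-10 + 3*13) + 1/(-148))*149 = ((-10 + 39) - 1/148)*149 = (29 - 1/148)*149 = (4291/148)*149 = 639359/148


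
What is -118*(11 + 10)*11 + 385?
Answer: -26873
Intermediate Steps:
-118*(11 + 10)*11 + 385 = -2478*11 + 385 = -118*231 + 385 = -27258 + 385 = -26873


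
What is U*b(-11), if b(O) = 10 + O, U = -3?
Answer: 3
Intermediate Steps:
U*b(-11) = -3*(10 - 11) = -3*(-1) = 3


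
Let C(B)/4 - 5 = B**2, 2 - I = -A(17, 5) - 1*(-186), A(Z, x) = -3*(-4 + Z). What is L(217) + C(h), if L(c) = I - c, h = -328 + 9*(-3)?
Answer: 503680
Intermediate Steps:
A(Z, x) = 12 - 3*Z
I = -223 (I = 2 - (-(12 - 3*17) - 1*(-186)) = 2 - (-(12 - 51) + 186) = 2 - (-1*(-39) + 186) = 2 - (39 + 186) = 2 - 1*225 = 2 - 225 = -223)
h = -355 (h = -328 - 27 = -355)
L(c) = -223 - c
C(B) = 20 + 4*B**2
L(217) + C(h) = (-223 - 1*217) + (20 + 4*(-355)**2) = (-223 - 217) + (20 + 4*126025) = -440 + (20 + 504100) = -440 + 504120 = 503680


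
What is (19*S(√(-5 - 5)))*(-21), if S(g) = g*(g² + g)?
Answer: 3990 + 3990*I*√10 ≈ 3990.0 + 12617.0*I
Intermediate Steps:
S(g) = g*(g + g²)
(19*S(√(-5 - 5)))*(-21) = (19*((√(-5 - 5))²*(1 + √(-5 - 5))))*(-21) = (19*((√(-10))²*(1 + √(-10))))*(-21) = (19*((I*√10)²*(1 + I*√10)))*(-21) = (19*(-10*(1 + I*√10)))*(-21) = (19*(-10 - 10*I*√10))*(-21) = (-190 - 190*I*√10)*(-21) = 3990 + 3990*I*√10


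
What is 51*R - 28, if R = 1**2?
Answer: 23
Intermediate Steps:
R = 1
51*R - 28 = 51*1 - 28 = 51 - 28 = 23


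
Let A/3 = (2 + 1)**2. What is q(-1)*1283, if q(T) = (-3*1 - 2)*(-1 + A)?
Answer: -166790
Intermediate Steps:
A = 27 (A = 3*(2 + 1)**2 = 3*3**2 = 3*9 = 27)
q(T) = -130 (q(T) = (-3*1 - 2)*(-1 + 27) = (-3 - 2)*26 = -5*26 = -130)
q(-1)*1283 = -130*1283 = -166790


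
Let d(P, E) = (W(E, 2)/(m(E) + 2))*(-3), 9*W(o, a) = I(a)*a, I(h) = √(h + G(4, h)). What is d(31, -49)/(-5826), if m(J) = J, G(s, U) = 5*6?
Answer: -4*√2/410733 ≈ -1.3773e-5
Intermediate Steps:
G(s, U) = 30
I(h) = √(30 + h) (I(h) = √(h + 30) = √(30 + h))
W(o, a) = a*√(30 + a)/9 (W(o, a) = (√(30 + a)*a)/9 = (a*√(30 + a))/9 = a*√(30 + a)/9)
d(P, E) = -8*√2/(3*(2 + E)) (d(P, E) = (((⅑)*2*√(30 + 2))/(E + 2))*(-3) = (((⅑)*2*√32)/(2 + E))*(-3) = (((⅑)*2*(4*√2))/(2 + E))*(-3) = ((8*√2/9)/(2 + E))*(-3) = (8*√2/(9*(2 + E)))*(-3) = -8*√2/(3*(2 + E)))
d(31, -49)/(-5826) = -8*√2/(6 + 3*(-49))/(-5826) = -8*√2/(6 - 147)*(-1/5826) = -8*√2/(-141)*(-1/5826) = -8*√2*(-1/141)*(-1/5826) = (8*√2/141)*(-1/5826) = -4*√2/410733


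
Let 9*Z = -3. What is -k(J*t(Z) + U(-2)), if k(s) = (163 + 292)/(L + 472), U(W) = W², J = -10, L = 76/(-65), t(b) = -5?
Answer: -4225/4372 ≈ -0.96638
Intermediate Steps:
Z = -⅓ (Z = (⅑)*(-3) = -⅓ ≈ -0.33333)
L = -76/65 (L = 76*(-1/65) = -76/65 ≈ -1.1692)
k(s) = 4225/4372 (k(s) = (163 + 292)/(-76/65 + 472) = 455/(30604/65) = 455*(65/30604) = 4225/4372)
-k(J*t(Z) + U(-2)) = -1*4225/4372 = -4225/4372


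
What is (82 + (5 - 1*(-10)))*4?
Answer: 388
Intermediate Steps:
(82 + (5 - 1*(-10)))*4 = (82 + (5 + 10))*4 = (82 + 15)*4 = 97*4 = 388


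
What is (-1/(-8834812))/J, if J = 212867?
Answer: 1/1880639926004 ≈ 5.3173e-13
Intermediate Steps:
(-1/(-8834812))/J = -1/(-8834812)/212867 = -1*(-1/8834812)*(1/212867) = (1/8834812)*(1/212867) = 1/1880639926004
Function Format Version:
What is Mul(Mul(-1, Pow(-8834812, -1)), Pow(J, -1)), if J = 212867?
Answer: Rational(1, 1880639926004) ≈ 5.3173e-13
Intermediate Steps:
Mul(Mul(-1, Pow(-8834812, -1)), Pow(J, -1)) = Mul(Mul(-1, Pow(-8834812, -1)), Pow(212867, -1)) = Mul(Mul(-1, Rational(-1, 8834812)), Rational(1, 212867)) = Mul(Rational(1, 8834812), Rational(1, 212867)) = Rational(1, 1880639926004)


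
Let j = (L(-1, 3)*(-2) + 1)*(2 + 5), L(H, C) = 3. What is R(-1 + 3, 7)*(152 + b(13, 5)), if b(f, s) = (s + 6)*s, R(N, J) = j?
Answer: -7245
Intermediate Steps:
j = -35 (j = (3*(-2) + 1)*(2 + 5) = (-6 + 1)*7 = -5*7 = -35)
R(N, J) = -35
b(f, s) = s*(6 + s) (b(f, s) = (6 + s)*s = s*(6 + s))
R(-1 + 3, 7)*(152 + b(13, 5)) = -35*(152 + 5*(6 + 5)) = -35*(152 + 5*11) = -35*(152 + 55) = -35*207 = -7245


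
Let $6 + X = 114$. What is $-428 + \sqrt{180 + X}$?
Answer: $-428 + 12 \sqrt{2} \approx -411.03$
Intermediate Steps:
$X = 108$ ($X = -6 + 114 = 108$)
$-428 + \sqrt{180 + X} = -428 + \sqrt{180 + 108} = -428 + \sqrt{288} = -428 + 12 \sqrt{2}$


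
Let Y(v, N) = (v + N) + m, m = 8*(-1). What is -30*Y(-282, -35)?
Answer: 9750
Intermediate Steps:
m = -8
Y(v, N) = -8 + N + v (Y(v, N) = (v + N) - 8 = (N + v) - 8 = -8 + N + v)
-30*Y(-282, -35) = -30*(-8 - 35 - 282) = -30*(-325) = 9750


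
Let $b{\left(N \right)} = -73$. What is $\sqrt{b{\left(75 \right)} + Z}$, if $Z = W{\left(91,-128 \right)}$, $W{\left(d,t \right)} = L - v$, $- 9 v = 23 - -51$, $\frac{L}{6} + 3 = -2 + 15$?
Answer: $\frac{i \sqrt{43}}{3} \approx 2.1858 i$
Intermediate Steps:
$L = 60$ ($L = -18 + 6 \left(-2 + 15\right) = -18 + 6 \cdot 13 = -18 + 78 = 60$)
$v = - \frac{74}{9}$ ($v = - \frac{23 - -51}{9} = - \frac{23 + 51}{9} = \left(- \frac{1}{9}\right) 74 = - \frac{74}{9} \approx -8.2222$)
$W{\left(d,t \right)} = \frac{614}{9}$ ($W{\left(d,t \right)} = 60 - - \frac{74}{9} = 60 + \frac{74}{9} = \frac{614}{9}$)
$Z = \frac{614}{9} \approx 68.222$
$\sqrt{b{\left(75 \right)} + Z} = \sqrt{-73 + \frac{614}{9}} = \sqrt{- \frac{43}{9}} = \frac{i \sqrt{43}}{3}$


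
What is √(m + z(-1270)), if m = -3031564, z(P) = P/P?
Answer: I*√3031563 ≈ 1741.1*I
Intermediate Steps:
z(P) = 1
√(m + z(-1270)) = √(-3031564 + 1) = √(-3031563) = I*√3031563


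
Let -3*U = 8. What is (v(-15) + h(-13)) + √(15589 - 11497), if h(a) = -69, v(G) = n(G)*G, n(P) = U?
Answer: -29 + 2*√1023 ≈ 34.969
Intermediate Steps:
U = -8/3 (U = -⅓*8 = -8/3 ≈ -2.6667)
n(P) = -8/3
v(G) = -8*G/3
(v(-15) + h(-13)) + √(15589 - 11497) = (-8/3*(-15) - 69) + √(15589 - 11497) = (40 - 69) + √4092 = -29 + 2*√1023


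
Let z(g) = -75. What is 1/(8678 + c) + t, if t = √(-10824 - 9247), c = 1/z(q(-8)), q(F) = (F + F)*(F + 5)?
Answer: 75/650849 + I*√20071 ≈ 0.00011523 + 141.67*I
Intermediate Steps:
q(F) = 2*F*(5 + F) (q(F) = (2*F)*(5 + F) = 2*F*(5 + F))
c = -1/75 (c = 1/(-75) = -1/75 ≈ -0.013333)
t = I*√20071 (t = √(-20071) = I*√20071 ≈ 141.67*I)
1/(8678 + c) + t = 1/(8678 - 1/75) + I*√20071 = 1/(650849/75) + I*√20071 = 75/650849 + I*√20071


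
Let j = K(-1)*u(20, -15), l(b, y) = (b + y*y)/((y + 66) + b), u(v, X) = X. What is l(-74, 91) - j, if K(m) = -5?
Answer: 1982/83 ≈ 23.880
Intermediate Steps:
l(b, y) = (b + y²)/(66 + b + y) (l(b, y) = (b + y²)/((66 + y) + b) = (b + y²)/(66 + b + y))
j = 75 (j = -5*(-15) = 75)
l(-74, 91) - j = (-74 + 91²)/(66 - 74 + 91) - 1*75 = (-74 + 8281)/83 - 75 = (1/83)*8207 - 75 = 8207/83 - 75 = 1982/83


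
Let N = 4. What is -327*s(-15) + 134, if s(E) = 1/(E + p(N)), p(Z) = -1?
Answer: 2471/16 ≈ 154.44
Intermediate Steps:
s(E) = 1/(-1 + E) (s(E) = 1/(E - 1) = 1/(-1 + E))
-327*s(-15) + 134 = -327/(-1 - 15) + 134 = -327/(-16) + 134 = -327*(-1/16) + 134 = 327/16 + 134 = 2471/16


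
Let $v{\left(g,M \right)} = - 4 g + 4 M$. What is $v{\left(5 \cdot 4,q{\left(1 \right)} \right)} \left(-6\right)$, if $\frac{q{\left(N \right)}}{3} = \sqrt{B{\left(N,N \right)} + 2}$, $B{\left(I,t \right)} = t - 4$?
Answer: $480 - 72 i \approx 480.0 - 72.0 i$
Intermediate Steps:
$B{\left(I,t \right)} = -4 + t$
$q{\left(N \right)} = 3 \sqrt{-2 + N}$ ($q{\left(N \right)} = 3 \sqrt{\left(-4 + N\right) + 2} = 3 \sqrt{-2 + N}$)
$v{\left(5 \cdot 4,q{\left(1 \right)} \right)} \left(-6\right) = \left(- 4 \cdot 5 \cdot 4 + 4 \cdot 3 \sqrt{-2 + 1}\right) \left(-6\right) = \left(\left(-4\right) 20 + 4 \cdot 3 \sqrt{-1}\right) \left(-6\right) = \left(-80 + 4 \cdot 3 i\right) \left(-6\right) = \left(-80 + 12 i\right) \left(-6\right) = 480 - 72 i$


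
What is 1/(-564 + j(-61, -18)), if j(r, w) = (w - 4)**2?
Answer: -1/80 ≈ -0.012500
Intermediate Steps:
j(r, w) = (-4 + w)**2
1/(-564 + j(-61, -18)) = 1/(-564 + (-4 - 18)**2) = 1/(-564 + (-22)**2) = 1/(-564 + 484) = 1/(-80) = -1/80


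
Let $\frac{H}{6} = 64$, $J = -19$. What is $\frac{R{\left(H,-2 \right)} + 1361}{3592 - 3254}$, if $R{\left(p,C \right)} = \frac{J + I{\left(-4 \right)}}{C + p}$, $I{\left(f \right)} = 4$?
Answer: $\frac{519887}{129116} \approx 4.0265$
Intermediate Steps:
$H = 384$ ($H = 6 \cdot 64 = 384$)
$R{\left(p,C \right)} = - \frac{15}{C + p}$ ($R{\left(p,C \right)} = \frac{-19 + 4}{C + p} = - \frac{15}{C + p}$)
$\frac{R{\left(H,-2 \right)} + 1361}{3592 - 3254} = \frac{- \frac{15}{-2 + 384} + 1361}{3592 - 3254} = \frac{- \frac{15}{382} + 1361}{338} = \left(\left(-15\right) \frac{1}{382} + 1361\right) \frac{1}{338} = \left(- \frac{15}{382} + 1361\right) \frac{1}{338} = \frac{519887}{382} \cdot \frac{1}{338} = \frac{519887}{129116}$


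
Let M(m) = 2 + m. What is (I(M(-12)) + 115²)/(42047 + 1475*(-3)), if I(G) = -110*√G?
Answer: 13225/37622 - 55*I*√10/18811 ≈ 0.35152 - 0.0092459*I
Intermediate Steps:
(I(M(-12)) + 115²)/(42047 + 1475*(-3)) = (-110*√(2 - 12) + 115²)/(42047 + 1475*(-3)) = (-110*I*√10 + 13225)/(42047 - 4425) = (-110*I*√10 + 13225)/37622 = (-110*I*√10 + 13225)*(1/37622) = (13225 - 110*I*√10)*(1/37622) = 13225/37622 - 55*I*√10/18811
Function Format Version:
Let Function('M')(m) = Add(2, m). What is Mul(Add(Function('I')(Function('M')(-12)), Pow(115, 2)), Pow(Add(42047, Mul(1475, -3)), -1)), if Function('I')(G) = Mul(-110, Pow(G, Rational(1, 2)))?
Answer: Add(Rational(13225, 37622), Mul(Rational(-55, 18811), I, Pow(10, Rational(1, 2)))) ≈ Add(0.35152, Mul(-0.0092459, I))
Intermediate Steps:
Mul(Add(Function('I')(Function('M')(-12)), Pow(115, 2)), Pow(Add(42047, Mul(1475, -3)), -1)) = Mul(Add(Mul(-110, Pow(Add(2, -12), Rational(1, 2))), Pow(115, 2)), Pow(Add(42047, Mul(1475, -3)), -1)) = Mul(Add(Mul(-110, Pow(-10, Rational(1, 2))), 13225), Pow(Add(42047, -4425), -1)) = Mul(Add(Mul(-110, Mul(I, Pow(10, Rational(1, 2)))), 13225), Pow(37622, -1)) = Mul(Add(Mul(-110, I, Pow(10, Rational(1, 2))), 13225), Rational(1, 37622)) = Mul(Add(13225, Mul(-110, I, Pow(10, Rational(1, 2)))), Rational(1, 37622)) = Add(Rational(13225, 37622), Mul(Rational(-55, 18811), I, Pow(10, Rational(1, 2))))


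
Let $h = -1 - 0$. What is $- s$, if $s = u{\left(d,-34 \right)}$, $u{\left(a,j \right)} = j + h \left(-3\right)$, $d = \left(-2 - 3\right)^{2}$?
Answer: $31$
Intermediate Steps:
$d = 25$ ($d = \left(-5\right)^{2} = 25$)
$h = -1$ ($h = -1 + 0 = -1$)
$u{\left(a,j \right)} = 3 + j$ ($u{\left(a,j \right)} = j - -3 = j + 3 = 3 + j$)
$s = -31$ ($s = 3 - 34 = -31$)
$- s = \left(-1\right) \left(-31\right) = 31$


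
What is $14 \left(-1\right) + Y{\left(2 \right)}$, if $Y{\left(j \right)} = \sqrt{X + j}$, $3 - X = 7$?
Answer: $-14 + i \sqrt{2} \approx -14.0 + 1.4142 i$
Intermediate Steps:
$X = -4$ ($X = 3 - 7 = -4$)
$Y{\left(j \right)} = \sqrt{-4 + j}$
$14 \left(-1\right) + Y{\left(2 \right)} = 14 \left(-1\right) + \sqrt{-4 + 2} = -14 + \sqrt{-2} = -14 + i \sqrt{2}$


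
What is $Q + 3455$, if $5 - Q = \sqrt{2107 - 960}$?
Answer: $3460 - \sqrt{1147} \approx 3426.1$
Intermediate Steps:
$Q = 5 - \sqrt{1147}$ ($Q = 5 - \sqrt{2107 - 960} = 5 - \sqrt{1147} \approx -28.867$)
$Q + 3455 = \left(5 - \sqrt{1147}\right) + 3455 = 3460 - \sqrt{1147}$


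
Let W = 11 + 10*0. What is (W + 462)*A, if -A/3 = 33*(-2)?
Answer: 93654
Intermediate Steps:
A = 198 (A = -99*(-2) = -3*(-66) = 198)
W = 11 (W = 11 + 0 = 11)
(W + 462)*A = (11 + 462)*198 = 473*198 = 93654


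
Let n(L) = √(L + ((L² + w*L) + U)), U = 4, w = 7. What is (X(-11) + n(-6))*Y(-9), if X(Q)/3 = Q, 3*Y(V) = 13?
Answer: -143 + 26*I*√2/3 ≈ -143.0 + 12.257*I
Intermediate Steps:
Y(V) = 13/3 (Y(V) = (⅓)*13 = 13/3)
X(Q) = 3*Q
n(L) = √(4 + L² + 8*L) (n(L) = √(L + ((L² + 7*L) + 4)) = √(L + (4 + L² + 7*L)) = √(4 + L² + 8*L))
(X(-11) + n(-6))*Y(-9) = (3*(-11) + √(4 + (-6)² + 8*(-6)))*(13/3) = (-33 + √(4 + 36 - 48))*(13/3) = (-33 + √(-8))*(13/3) = (-33 + 2*I*√2)*(13/3) = -143 + 26*I*√2/3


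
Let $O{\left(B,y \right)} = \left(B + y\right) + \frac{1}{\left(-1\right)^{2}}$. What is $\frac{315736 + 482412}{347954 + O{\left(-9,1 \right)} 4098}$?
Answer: $\frac{199537}{79817} \approx 2.4999$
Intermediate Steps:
$O{\left(B,y \right)} = 1 + B + y$ ($O{\left(B,y \right)} = \left(B + y\right) + 1^{-1} = \left(B + y\right) + 1 = 1 + B + y$)
$\frac{315736 + 482412}{347954 + O{\left(-9,1 \right)} 4098} = \frac{315736 + 482412}{347954 + \left(1 - 9 + 1\right) 4098} = \frac{798148}{347954 - 28686} = \frac{798148}{319268} = 798148 \cdot \frac{1}{319268} = \frac{199537}{79817}$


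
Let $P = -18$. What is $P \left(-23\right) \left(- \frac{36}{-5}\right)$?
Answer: $\frac{14904}{5} \approx 2980.8$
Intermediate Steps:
$P \left(-23\right) \left(- \frac{36}{-5}\right) = \left(-18\right) \left(-23\right) \left(- \frac{36}{-5}\right) = 414 \left(\left(-36\right) \left(- \frac{1}{5}\right)\right) = 414 \cdot \frac{36}{5} = \frac{14904}{5}$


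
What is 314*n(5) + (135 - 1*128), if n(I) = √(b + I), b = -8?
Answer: 7 + 314*I*√3 ≈ 7.0 + 543.86*I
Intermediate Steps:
n(I) = √(-8 + I)
314*n(5) + (135 - 1*128) = 314*√(-8 + 5) + (135 - 1*128) = 314*√(-3) + (135 - 128) = 314*(I*√3) + 7 = 314*I*√3 + 7 = 7 + 314*I*√3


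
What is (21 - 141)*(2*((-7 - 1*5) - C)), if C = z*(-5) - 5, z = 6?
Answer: -5520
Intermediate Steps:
C = -35 (C = 6*(-5) - 5 = -30 - 5 = -35)
(21 - 141)*(2*((-7 - 1*5) - C)) = (21 - 141)*(2*((-7 - 1*5) - 1*(-35))) = -240*((-7 - 5) + 35) = -240*(-12 + 35) = -240*23 = -120*46 = -5520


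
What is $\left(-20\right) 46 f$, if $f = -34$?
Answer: $31280$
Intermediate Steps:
$\left(-20\right) 46 f = \left(-20\right) 46 \left(-34\right) = \left(-920\right) \left(-34\right) = 31280$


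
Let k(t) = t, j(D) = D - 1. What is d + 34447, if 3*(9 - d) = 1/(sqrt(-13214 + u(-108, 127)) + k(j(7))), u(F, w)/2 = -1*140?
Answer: 233094839/6765 + I*sqrt(13494)/40590 ≈ 34456.0 + 0.0028619*I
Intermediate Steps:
u(F, w) = -280 (u(F, w) = 2*(-1*140) = 2*(-140) = -280)
j(D) = -1 + D
d = 9 - 1/(3*(6 + I*sqrt(13494))) (d = 9 - 1/(3*(sqrt(-13214 - 280) + (-1 + 7))) = 9 - 1/(3*(sqrt(-13494) + 6)) = 9 - 1/(3*(I*sqrt(13494) + 6)) = 9 - 1/(3*(6 + I*sqrt(13494))) ≈ 8.9998 + 0.0028619*I)
d + 34447 = (60884/6765 + I*sqrt(13494)/40590) + 34447 = 233094839/6765 + I*sqrt(13494)/40590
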